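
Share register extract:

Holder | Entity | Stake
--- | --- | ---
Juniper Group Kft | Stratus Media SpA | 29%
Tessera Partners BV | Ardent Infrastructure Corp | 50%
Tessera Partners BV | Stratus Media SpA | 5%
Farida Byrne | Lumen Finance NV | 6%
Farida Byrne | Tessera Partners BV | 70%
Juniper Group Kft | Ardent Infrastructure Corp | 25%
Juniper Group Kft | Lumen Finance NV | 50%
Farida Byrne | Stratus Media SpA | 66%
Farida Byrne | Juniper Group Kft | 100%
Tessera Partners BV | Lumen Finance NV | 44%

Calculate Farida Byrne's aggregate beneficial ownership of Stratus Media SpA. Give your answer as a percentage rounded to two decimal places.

98.50%

Farida reaches Stratus along 3 paths.
Via Tessera: 70% × 5% = 3.5%.
Direct stake: 66% = 66%.
Via Juniper: 100% × 29% = 29%.
Total: 3.5% + 66% + 29% = 98.5%.
Rounded: 98.50%.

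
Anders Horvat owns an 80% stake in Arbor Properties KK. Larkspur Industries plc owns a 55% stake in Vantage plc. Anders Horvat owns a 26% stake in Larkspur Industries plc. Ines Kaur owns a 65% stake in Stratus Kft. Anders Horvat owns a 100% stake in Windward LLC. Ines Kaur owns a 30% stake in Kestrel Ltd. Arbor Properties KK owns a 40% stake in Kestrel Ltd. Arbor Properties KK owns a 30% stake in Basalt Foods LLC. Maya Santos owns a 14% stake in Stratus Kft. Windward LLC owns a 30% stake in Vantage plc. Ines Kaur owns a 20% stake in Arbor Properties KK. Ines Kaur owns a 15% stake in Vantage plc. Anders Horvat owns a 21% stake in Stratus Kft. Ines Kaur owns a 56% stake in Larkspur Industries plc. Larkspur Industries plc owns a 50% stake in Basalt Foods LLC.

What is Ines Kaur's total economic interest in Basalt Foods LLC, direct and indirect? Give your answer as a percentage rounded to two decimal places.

Ines reaches Basalt along 2 paths.
Via Arbor: 20% × 30% = 6%.
Via Larkspur: 56% × 50% = 28%.
Total: 6% + 28% = 34%.
Rounded: 34.00%.

34.00%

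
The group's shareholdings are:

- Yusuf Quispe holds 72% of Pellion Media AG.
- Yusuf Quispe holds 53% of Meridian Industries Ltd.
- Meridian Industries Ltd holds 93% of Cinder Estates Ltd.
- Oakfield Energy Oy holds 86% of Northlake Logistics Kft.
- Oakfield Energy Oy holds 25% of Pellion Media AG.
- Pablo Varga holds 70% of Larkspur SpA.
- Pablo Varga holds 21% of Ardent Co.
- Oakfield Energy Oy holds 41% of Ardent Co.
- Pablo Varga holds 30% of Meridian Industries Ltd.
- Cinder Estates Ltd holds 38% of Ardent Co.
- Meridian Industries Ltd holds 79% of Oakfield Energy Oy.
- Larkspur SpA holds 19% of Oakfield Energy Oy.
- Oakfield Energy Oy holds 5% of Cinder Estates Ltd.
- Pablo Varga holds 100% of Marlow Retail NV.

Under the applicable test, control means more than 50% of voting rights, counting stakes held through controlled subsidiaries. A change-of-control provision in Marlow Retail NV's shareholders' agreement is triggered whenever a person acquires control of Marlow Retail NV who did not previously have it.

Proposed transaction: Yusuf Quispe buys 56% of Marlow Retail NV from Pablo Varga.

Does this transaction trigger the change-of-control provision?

Yes

The purchase adds only to Yusuf's holdings (Pablo's stake shrinks), so Yusuf is the only person who could newly come to control Marlow.
Yusuf holds 53% of Meridian, so Yusuf controls Meridian.
Meridian holds 79% of Oakfield, so Yusuf controls Oakfield.
Oakfield and Meridian together hold 5% + 93% = 98% of Cinder, so Yusuf controls Cinder.
Cinder and Oakfield together hold 38% + 41% = 79% of Ardent, so Yusuf controls Ardent.
Oakfield holds 86% of Northlake, so Yusuf controls Northlake.
Oakfield and Yusuf together hold 25% + 72% = 97% of Pellion, so Yusuf controls Pellion.
Neither Yusuf nor any entity Yusuf controls holds any voting interest in Marlow.
So before the transaction, Yusuf does not control Marlow.
After the purchase, Yusuf holds 56% of Marlow directly, and Pablo's stake falls to 44%.
Yusuf holds 56% of Marlow, so Yusuf controls Marlow.
Yusuf did not control Marlow before and does after, so the clause is triggered.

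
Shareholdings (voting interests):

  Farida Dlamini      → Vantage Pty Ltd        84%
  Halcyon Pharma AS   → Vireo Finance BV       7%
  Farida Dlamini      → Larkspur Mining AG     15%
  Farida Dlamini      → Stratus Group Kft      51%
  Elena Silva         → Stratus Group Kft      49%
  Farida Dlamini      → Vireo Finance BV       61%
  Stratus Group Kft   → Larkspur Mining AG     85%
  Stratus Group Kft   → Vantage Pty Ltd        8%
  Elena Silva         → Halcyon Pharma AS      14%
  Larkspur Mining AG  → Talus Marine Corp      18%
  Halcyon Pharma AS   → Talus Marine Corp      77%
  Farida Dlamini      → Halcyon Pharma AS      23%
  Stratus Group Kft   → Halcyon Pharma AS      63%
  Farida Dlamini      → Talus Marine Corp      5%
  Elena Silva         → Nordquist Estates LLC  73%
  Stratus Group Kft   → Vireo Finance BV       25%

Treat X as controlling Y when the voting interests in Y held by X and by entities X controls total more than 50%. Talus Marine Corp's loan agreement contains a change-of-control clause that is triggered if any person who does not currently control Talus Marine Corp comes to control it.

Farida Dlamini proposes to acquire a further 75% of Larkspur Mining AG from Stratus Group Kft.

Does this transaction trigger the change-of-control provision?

The purchase adds only to Farida's holdings (Stratus's stake shrinks), so Farida is the only person who could newly come to control Talus.
Farida holds 51% of Stratus, so Farida controls Stratus.
Farida and Stratus together hold 15% + 85% = 100% of Larkspur, so Farida controls Larkspur.
Farida and Stratus together hold 23% + 63% = 86% of Halcyon, so Farida controls Halcyon.
Larkspur and Halcyon and Farida together hold 18% + 77% + 5% = 100% of Talus, so Farida controls Talus.
So Farida already controls Talus before the transaction.
After the purchase, Farida's direct stake in Larkspur rises to 15% + 75% = 90%, and Stratus's stake falls to 10%.
Farida controlled Talus already, so this is not a new person acquiring control; every other person's position is unchanged or reduced.
No new person acquires control, so the clause is not triggered.

No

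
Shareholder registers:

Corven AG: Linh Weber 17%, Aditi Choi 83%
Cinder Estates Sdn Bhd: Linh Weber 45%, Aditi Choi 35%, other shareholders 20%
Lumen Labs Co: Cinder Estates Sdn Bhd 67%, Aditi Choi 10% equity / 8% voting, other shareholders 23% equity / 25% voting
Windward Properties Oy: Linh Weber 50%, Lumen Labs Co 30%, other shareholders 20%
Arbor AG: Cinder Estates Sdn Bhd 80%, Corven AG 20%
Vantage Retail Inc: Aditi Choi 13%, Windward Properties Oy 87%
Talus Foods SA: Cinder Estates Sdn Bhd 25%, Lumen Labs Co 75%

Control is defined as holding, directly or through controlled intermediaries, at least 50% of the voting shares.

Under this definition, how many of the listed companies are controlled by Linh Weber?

2

Linh holds 50% of Windward, so Linh controls Windward.
Windward holds 87% of Vantage, so Linh controls Vantage.
No other company's threshold is met.
Linh controls 2 companies.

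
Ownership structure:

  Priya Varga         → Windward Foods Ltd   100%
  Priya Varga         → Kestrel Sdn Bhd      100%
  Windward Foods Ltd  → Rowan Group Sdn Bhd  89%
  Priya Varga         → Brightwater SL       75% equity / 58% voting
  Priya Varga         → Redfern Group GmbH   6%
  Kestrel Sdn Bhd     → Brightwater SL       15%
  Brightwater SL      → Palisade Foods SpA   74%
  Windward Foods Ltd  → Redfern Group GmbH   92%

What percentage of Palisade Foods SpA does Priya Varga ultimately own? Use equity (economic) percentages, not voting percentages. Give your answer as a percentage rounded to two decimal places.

Priya reaches Palisade along 2 paths.
Via Brightwater: 75% × 74% = 55.5%.
Via Kestrel → Brightwater: 100% × 15% × 74% = 11.1%.
Total: 55.5% + 11.1% = 66.6%.
Rounded: 66.60%.

66.60%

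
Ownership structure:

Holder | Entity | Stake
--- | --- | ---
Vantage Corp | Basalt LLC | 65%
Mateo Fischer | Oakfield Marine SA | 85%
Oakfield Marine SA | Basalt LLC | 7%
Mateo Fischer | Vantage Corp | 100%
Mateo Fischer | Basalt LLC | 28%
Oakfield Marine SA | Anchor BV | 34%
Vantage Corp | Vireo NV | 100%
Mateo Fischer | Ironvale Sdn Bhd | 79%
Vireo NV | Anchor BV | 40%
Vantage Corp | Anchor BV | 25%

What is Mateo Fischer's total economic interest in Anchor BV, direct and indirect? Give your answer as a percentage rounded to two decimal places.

93.90%

Mateo reaches Anchor along 3 paths.
Via Oakfield: 85% × 34% = 28.9%.
Via Vantage → Vireo: 100% × 100% × 40% = 40%.
Via Vantage: 100% × 25% = 25%.
Total: 28.9% + 40% + 25% = 93.9%.
Rounded: 93.90%.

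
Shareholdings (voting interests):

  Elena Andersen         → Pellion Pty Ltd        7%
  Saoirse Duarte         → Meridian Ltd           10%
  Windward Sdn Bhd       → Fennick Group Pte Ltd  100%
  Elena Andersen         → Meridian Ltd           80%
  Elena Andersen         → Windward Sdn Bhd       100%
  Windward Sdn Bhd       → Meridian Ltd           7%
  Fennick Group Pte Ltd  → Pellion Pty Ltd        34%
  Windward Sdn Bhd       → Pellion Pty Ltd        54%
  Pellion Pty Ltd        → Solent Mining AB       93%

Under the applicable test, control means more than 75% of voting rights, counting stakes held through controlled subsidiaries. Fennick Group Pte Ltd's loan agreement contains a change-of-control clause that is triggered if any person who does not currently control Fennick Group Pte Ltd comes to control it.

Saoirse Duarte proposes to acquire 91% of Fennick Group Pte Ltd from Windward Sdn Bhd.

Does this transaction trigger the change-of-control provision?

The purchase adds only to Saoirse's holdings (Windward's stake shrinks), so Saoirse is the only person who could newly come to control Fennick.
Saoirse's largest direct stake is 10% in Meridian, which does not meet the threshold, so Saoirse controls no company.
Neither Saoirse nor any entity Saoirse controls holds any voting interest in Fennick.
So before the transaction, Saoirse does not control Fennick.
After the purchase, Saoirse holds 91% of Fennick directly, and Windward's stake falls to 9%.
Saoirse holds 91% of Fennick, so Saoirse controls Fennick.
Saoirse did not control Fennick before and does after, so the clause is triggered.

Yes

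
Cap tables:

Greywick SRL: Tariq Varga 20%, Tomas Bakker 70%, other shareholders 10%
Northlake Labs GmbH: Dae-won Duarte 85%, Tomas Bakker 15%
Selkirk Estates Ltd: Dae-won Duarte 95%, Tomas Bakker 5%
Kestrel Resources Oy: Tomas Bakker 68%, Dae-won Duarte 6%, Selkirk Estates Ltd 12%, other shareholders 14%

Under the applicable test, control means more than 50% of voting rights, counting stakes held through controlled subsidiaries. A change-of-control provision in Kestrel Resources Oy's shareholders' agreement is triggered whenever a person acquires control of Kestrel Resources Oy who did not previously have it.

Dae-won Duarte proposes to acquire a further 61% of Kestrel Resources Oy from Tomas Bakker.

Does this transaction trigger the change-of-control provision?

Yes

The purchase adds only to Dae-won's holdings (Tomas's stake shrinks), so Dae-won is the only person who could newly come to control Kestrel.
Dae-won holds 85% of Northlake, so Dae-won controls Northlake.
Dae-won holds 95% of Selkirk, so Dae-won controls Selkirk.
In Kestrel, Dae-won's side holds only 6% + 12% = 18%, not > 50%.
So before the transaction, Dae-won does not control Kestrel.
After the purchase, Dae-won's direct stake in Kestrel rises to 6% + 61% = 67%, and Tomas's stake falls to 7%.
Dae-won and Selkirk together hold 67% + 12% = 79% of Kestrel, so Dae-won controls Kestrel.
Dae-won did not control Kestrel before and does after, so the clause is triggered.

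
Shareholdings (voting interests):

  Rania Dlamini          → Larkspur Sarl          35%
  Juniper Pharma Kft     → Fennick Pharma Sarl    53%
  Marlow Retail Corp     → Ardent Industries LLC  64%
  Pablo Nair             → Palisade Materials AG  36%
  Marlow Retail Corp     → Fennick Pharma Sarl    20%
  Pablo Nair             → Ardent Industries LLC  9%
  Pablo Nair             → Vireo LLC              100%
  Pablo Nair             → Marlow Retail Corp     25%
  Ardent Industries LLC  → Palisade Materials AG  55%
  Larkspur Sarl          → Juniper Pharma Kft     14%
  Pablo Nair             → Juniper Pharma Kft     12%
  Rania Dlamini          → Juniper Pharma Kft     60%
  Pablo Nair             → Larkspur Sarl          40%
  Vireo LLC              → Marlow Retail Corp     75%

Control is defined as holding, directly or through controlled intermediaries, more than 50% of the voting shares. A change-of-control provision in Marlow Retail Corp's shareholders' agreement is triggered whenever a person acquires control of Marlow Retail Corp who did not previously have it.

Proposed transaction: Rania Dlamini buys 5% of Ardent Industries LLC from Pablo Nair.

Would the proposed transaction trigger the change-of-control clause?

No

The purchase adds only to Rania's holdings (Pablo's stake shrinks), so Rania is the only person who could newly come to control Marlow.
Rania holds 60% of Juniper, so Rania controls Juniper.
Juniper holds 53% of Fennick, so Rania controls Fennick.
Neither Rania nor any entity Rania controls holds any voting interest in Marlow.
So before the transaction, Rania does not control Marlow.
After the purchase, Rania holds 5% of Ardent directly, and Pablo's stake falls to 4%.
Rania's side now holds 5% of Ardent, not > 50%, so Rania still does not control Ardent.
After the transaction, neither Rania nor any entity Rania controls holds a voting interest in Marlow, so Rania still does not control it.
No new person acquires control, so the clause is not triggered.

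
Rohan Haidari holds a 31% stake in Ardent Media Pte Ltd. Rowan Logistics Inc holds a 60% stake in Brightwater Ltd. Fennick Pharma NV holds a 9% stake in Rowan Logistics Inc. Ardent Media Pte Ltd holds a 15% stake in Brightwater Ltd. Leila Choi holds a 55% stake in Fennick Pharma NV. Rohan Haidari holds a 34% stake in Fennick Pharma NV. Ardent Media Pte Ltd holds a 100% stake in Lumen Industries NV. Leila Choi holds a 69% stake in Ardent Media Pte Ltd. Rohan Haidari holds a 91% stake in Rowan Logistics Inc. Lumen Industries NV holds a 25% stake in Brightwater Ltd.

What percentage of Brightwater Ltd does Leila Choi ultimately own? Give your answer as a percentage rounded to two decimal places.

30.57%

Leila reaches Brightwater along 3 paths.
Via Ardent: 69% × 15% = 10.35%.
Via Fennick → Rowan: 55% × 9% × 60% = 2.97%.
Via Ardent → Lumen: 69% × 100% × 25% = 17.25%.
Total: 10.35% + 2.97% + 17.25% = 30.57%.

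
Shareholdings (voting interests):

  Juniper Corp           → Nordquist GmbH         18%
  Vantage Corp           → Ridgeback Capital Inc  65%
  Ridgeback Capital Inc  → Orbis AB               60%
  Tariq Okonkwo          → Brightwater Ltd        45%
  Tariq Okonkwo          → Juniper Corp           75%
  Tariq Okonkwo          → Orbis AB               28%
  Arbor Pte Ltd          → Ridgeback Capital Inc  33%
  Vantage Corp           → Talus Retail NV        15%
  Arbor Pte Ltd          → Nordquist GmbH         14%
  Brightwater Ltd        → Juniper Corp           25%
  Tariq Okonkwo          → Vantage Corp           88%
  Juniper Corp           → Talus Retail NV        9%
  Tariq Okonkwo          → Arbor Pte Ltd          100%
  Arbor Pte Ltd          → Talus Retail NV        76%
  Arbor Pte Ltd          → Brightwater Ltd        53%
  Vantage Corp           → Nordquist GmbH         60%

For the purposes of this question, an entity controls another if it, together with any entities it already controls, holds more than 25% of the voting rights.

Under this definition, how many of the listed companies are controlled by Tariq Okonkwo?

Tariq holds 100% of Arbor, so Tariq controls Arbor.
Tariq holds 88% of Vantage, so Tariq controls Vantage.
Vantage and Arbor together hold 65% + 33% = 98% of Ridgeback, so Tariq controls Ridgeback.
Arbor and Tariq together hold 53% + 45% = 98% of Brightwater, so Tariq controls Brightwater.
Brightwater and Tariq together hold 25% + 75% = 100% of Juniper, so Tariq controls Juniper.
Ridgeback and Tariq together hold 60% + 28% = 88% of Orbis, so Tariq controls Orbis.
Juniper and Arbor and Vantage together hold 18% + 14% + 60% = 92% of Nordquist, so Tariq controls Nordquist.
Juniper and Vantage and Arbor together hold 9% + 15% + 76% = 100% of Talus, so Tariq controls Talus.
Tariq controls 8 companies.

8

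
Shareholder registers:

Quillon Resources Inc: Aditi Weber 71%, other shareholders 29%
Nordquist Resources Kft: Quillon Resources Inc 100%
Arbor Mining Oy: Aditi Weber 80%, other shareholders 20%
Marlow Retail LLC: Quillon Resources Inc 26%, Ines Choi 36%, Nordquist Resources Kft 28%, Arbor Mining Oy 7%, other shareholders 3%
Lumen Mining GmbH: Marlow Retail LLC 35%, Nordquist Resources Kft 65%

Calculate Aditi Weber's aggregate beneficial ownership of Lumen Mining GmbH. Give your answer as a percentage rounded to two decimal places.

Aditi reaches Lumen along 4 paths.
Via Quillon → Marlow: 71% × 26% × 35% = 6.461%.
Via Quillon → Nordquist → Marlow: 71% × 100% × 28% × 35% = 6.958%.
Via Arbor → Marlow: 80% × 7% × 35% = 1.96%.
Via Quillon → Nordquist: 71% × 100% × 65% = 46.15%.
Total: 6.461% + 6.958% + 1.96% + 46.15% = 61.529%.
Rounded: 61.53%.

61.53%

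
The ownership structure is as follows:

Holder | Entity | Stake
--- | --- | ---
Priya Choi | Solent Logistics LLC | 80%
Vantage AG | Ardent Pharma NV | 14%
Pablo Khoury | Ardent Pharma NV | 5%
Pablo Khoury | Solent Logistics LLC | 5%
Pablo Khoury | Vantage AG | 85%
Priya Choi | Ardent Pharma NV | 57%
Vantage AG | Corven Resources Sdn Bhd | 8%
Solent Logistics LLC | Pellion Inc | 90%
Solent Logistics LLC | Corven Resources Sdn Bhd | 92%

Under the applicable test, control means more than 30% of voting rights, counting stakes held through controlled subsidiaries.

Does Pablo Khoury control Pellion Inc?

Pablo holds 85% of Vantage, so Pablo controls Vantage.
Neither Pablo nor any entity Pablo controls holds any voting interest in Pellion.
So Pablo does not control Pellion.

No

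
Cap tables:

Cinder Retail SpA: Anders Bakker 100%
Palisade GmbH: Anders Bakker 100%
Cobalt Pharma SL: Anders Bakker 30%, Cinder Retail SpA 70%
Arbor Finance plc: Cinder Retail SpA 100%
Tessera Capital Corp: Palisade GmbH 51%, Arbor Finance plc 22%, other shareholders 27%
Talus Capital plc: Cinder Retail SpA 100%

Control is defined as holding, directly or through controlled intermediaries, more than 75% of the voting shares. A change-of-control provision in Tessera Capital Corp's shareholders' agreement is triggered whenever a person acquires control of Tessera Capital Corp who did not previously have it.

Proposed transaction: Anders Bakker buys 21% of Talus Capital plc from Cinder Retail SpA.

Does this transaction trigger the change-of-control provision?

The purchase adds only to Anders's holdings (Cinder's stake shrinks), so Anders is the only person who could newly come to control Tessera.
Anders holds 100% of Cinder, so Anders controls Cinder.
Anders holds 100% of Palisade, so Anders controls Palisade.
Anders and Cinder together hold 30% + 70% = 100% of Cobalt, so Anders controls Cobalt.
Cinder holds 100% of Arbor, so Anders controls Arbor.
Cinder holds 100% of Talus, so Anders controls Talus.
In Tessera, Anders's side holds only 51% + 22% = 73%, not > 75%.
So before the transaction, Anders does not control Tessera.
After the purchase, Anders holds 21% of Talus directly, and Cinder's stake falls to 79%.
Cinder and Anders together hold 79% + 21% = 100% of Talus, so Anders controls Talus.
After the transaction, Anders's side holds 51% + 22% = 73% of Tessera, not > 75%, so Anders still does not control Tessera.
No new person acquires control, so the clause is not triggered.

No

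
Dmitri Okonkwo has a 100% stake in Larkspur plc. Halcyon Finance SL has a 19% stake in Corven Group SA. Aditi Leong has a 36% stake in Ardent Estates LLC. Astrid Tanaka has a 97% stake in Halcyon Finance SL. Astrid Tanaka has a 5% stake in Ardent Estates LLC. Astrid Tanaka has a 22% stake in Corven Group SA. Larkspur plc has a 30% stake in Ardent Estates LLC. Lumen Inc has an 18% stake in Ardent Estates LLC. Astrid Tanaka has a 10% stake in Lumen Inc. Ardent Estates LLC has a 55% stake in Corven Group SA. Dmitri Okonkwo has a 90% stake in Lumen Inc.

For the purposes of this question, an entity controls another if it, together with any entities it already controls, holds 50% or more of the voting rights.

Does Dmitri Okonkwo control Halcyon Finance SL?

No

Dmitri holds 100% of Larkspur, so Dmitri controls Larkspur.
Dmitri holds 90% of Lumen, so Dmitri controls Lumen.
Neither Dmitri nor any entity Dmitri controls holds any voting interest in Halcyon.
So Dmitri does not control Halcyon.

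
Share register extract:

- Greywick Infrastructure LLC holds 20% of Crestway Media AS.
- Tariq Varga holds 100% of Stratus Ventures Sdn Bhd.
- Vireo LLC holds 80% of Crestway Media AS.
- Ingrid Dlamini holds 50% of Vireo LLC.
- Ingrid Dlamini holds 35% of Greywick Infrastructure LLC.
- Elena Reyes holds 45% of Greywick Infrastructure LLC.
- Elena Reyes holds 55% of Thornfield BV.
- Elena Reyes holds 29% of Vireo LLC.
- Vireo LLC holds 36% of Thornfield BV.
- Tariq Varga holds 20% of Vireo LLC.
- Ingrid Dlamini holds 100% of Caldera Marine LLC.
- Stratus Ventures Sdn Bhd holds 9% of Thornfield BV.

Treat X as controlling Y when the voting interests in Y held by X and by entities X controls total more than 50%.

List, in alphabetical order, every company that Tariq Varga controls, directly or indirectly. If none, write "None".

Tariq holds 100% of Stratus, so Tariq controls Stratus.
No other company's threshold is met.

Stratus Ventures Sdn Bhd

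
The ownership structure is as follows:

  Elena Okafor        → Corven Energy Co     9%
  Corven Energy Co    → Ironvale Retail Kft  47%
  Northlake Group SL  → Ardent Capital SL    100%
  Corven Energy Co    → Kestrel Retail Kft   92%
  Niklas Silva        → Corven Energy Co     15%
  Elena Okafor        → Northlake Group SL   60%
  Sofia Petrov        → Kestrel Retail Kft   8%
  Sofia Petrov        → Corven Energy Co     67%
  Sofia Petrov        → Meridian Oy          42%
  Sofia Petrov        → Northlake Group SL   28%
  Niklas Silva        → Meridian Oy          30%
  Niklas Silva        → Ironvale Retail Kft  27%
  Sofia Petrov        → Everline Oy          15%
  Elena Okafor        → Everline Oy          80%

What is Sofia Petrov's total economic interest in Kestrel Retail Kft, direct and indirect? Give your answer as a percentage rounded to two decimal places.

Sofia reaches Kestrel along 2 paths.
Direct stake: 8% = 8%.
Via Corven: 67% × 92% = 61.64%.
Total: 8% + 61.64% = 69.64%.

69.64%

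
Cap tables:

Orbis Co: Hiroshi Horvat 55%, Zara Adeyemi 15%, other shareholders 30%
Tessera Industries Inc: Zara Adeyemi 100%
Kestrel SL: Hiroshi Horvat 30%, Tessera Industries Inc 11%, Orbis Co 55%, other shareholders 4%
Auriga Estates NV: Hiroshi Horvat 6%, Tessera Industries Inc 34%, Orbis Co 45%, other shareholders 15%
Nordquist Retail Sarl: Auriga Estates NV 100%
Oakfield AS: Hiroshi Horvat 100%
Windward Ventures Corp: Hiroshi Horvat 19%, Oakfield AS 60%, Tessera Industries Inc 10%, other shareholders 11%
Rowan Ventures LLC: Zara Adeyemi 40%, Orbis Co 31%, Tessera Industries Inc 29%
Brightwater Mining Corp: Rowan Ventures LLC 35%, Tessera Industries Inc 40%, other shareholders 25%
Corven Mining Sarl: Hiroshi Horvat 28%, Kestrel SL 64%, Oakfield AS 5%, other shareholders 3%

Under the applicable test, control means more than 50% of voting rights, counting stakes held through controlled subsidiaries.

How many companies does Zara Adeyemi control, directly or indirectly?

Zara holds 100% of Tessera, so Zara controls Tessera.
Zara and Tessera together hold 40% + 29% = 69% of Rowan, so Zara controls Rowan.
Rowan and Tessera together hold 35% + 40% = 75% of Brightwater, so Zara controls Brightwater.
No other company's threshold is met.
Zara controls 3 companies.

3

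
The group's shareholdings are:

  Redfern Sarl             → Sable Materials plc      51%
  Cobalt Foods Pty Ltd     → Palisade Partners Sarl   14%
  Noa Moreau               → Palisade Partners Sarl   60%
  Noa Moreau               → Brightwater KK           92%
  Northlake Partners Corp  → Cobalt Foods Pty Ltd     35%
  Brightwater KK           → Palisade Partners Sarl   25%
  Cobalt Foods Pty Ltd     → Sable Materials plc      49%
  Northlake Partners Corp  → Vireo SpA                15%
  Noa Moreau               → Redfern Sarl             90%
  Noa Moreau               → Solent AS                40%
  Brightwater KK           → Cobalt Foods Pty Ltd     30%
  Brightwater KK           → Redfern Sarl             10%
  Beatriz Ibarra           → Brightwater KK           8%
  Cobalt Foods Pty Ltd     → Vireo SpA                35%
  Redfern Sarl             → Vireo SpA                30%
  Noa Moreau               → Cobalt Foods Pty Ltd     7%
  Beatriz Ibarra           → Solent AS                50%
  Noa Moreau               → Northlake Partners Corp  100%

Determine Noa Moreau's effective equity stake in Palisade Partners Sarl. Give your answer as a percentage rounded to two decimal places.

92.74%

Noa reaches Palisade along 5 paths.
Via Northlake → Cobalt: 100% × 35% × 14% = 4.9%.
Via Brightwater → Cobalt: 92% × 30% × 14% = 3.864%.
Via Cobalt: 7% × 14% = 0.98%.
Via Brightwater: 92% × 25% = 23%.
Direct stake: 60% = 60%.
Total: 4.9% + 3.864% + 0.98% + 23% + 60% = 92.744%.
Rounded: 92.74%.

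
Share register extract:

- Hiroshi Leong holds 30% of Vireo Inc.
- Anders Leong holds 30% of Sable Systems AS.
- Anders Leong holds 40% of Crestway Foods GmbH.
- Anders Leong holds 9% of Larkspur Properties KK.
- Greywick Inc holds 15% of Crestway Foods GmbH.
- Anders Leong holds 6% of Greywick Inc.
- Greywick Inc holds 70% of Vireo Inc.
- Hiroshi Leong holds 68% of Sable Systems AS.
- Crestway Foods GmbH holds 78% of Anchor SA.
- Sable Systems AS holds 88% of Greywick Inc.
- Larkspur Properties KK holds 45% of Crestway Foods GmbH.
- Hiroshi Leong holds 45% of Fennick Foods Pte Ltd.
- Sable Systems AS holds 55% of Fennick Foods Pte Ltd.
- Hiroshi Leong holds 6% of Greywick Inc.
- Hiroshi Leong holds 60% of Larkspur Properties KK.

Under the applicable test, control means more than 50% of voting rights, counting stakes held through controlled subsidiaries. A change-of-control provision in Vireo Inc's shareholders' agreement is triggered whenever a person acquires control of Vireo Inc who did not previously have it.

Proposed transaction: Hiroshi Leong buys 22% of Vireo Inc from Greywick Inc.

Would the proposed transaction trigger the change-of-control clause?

No

The purchase adds only to Hiroshi's holdings (Greywick's stake shrinks), so Hiroshi is the only person who could newly come to control Vireo.
Hiroshi holds 68% of Sable, so Hiroshi controls Sable.
Hiroshi and Sable together hold 6% + 88% = 94% of Greywick, so Hiroshi controls Greywick.
Greywick and Hiroshi together hold 70% + 30% = 100% of Vireo, so Hiroshi controls Vireo.
So Hiroshi already controls Vireo before the transaction.
After the purchase, Hiroshi's direct stake in Vireo rises to 30% + 22% = 52%, and Greywick's stake falls to 48%.
Hiroshi controlled Vireo already, so this is not a new person acquiring control; every other person's position is unchanged or reduced.
No new person acquires control, so the clause is not triggered.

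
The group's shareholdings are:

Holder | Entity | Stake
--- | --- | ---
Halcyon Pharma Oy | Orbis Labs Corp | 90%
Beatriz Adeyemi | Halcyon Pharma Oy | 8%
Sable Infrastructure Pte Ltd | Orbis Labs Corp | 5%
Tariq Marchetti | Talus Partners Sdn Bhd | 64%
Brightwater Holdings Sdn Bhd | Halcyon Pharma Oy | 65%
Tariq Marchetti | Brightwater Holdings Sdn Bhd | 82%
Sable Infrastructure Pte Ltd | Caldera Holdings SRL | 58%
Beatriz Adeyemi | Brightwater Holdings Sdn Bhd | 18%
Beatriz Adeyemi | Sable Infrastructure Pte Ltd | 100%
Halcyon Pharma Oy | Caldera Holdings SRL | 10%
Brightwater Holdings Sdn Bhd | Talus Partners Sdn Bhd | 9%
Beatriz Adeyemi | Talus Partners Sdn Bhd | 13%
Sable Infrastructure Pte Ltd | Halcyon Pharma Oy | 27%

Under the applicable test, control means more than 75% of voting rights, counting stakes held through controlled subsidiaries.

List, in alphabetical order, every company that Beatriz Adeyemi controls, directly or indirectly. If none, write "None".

Beatriz holds 100% of Sable, so Beatriz controls Sable.
No other company's threshold is met.

Sable Infrastructure Pte Ltd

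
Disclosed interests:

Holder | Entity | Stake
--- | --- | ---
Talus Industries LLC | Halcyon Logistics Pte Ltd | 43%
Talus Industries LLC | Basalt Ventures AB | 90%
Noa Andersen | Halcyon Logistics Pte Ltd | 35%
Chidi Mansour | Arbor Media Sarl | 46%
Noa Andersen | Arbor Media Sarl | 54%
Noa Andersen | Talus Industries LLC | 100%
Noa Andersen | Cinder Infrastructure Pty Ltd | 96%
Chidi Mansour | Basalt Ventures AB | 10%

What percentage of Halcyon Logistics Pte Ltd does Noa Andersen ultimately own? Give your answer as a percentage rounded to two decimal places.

78.00%

Noa reaches Halcyon along 2 paths.
Direct stake: 35% = 35%.
Via Talus: 100% × 43% = 43%.
Total: 35% + 43% = 78%.
Rounded: 78.00%.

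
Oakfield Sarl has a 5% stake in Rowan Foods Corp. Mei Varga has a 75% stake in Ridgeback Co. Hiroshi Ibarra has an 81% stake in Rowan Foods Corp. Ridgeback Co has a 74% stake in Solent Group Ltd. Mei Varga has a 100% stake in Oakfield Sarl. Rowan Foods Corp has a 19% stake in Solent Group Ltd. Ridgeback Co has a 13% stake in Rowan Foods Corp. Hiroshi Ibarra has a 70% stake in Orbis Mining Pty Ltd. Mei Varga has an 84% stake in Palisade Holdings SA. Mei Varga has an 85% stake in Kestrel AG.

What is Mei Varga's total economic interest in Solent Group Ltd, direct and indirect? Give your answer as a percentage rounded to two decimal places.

Mei reaches Solent along 3 paths.
Via Ridgeback: 75% × 74% = 55.5%.
Via Ridgeback → Rowan: 75% × 13% × 19% = 1.8525%.
Via Oakfield → Rowan: 100% × 5% × 19% = 0.95%.
Total: 55.5% + 1.8525% + 0.95% = 58.3025%.
Rounded: 58.30%.

58.30%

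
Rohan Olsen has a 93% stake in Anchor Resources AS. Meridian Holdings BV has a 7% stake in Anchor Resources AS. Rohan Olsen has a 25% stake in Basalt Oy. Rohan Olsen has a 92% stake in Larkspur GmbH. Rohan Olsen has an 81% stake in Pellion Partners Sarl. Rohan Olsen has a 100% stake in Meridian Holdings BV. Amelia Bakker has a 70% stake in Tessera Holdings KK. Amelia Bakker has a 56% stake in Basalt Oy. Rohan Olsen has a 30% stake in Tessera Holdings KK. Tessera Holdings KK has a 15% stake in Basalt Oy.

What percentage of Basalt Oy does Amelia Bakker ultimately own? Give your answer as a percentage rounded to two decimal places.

Amelia reaches Basalt along 2 paths.
Via Tessera: 70% × 15% = 10.5%.
Direct stake: 56% = 56%.
Total: 10.5% + 56% = 66.5%.
Rounded: 66.50%.

66.50%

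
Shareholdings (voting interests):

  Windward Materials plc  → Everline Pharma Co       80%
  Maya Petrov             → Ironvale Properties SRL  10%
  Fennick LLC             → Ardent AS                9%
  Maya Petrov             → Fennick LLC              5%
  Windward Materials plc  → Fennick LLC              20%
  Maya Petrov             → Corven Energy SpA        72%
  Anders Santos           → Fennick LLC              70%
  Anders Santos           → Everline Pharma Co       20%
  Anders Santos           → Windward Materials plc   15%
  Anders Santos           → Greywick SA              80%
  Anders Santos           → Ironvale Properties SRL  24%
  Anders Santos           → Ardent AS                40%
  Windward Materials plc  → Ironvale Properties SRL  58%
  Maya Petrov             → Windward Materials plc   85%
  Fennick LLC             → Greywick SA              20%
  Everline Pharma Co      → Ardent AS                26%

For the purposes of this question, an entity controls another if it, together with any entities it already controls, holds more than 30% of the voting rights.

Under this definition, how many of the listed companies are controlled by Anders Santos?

Anders holds 70% of Fennick, so Anders controls Fennick.
Anders and Fennick together hold 80% + 20% = 100% of Greywick, so Anders controls Greywick.
Fennick and Anders together hold 9% + 40% = 49% of Ardent, so Anders controls Ardent.
No other company's threshold is met.
Anders controls 3 companies.

3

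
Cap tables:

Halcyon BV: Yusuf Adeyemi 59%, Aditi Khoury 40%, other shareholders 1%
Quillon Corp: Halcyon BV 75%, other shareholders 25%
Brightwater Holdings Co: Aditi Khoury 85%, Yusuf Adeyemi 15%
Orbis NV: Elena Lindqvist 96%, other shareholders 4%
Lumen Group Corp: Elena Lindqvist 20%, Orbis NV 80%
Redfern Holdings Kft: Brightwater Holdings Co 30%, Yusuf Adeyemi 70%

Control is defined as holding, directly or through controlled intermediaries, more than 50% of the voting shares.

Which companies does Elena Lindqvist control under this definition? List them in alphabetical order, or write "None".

Elena holds 96% of Orbis, so Elena controls Orbis.
Elena and Orbis together hold 20% + 80% = 100% of Lumen, so Elena controls Lumen.
No other company's threshold is met.

Lumen Group Corp, Orbis NV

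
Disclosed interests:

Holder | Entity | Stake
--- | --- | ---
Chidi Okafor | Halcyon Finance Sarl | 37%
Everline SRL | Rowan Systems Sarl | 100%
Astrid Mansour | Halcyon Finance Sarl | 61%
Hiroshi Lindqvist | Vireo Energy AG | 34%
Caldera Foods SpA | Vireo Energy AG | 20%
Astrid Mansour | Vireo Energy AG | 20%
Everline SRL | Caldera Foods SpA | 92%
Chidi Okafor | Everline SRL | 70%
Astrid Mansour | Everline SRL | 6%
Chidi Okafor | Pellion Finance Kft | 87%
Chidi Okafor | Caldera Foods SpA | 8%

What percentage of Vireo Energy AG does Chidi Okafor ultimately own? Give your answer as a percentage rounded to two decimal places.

14.48%

Chidi reaches Vireo along 2 paths.
Via Caldera: 8% × 20% = 1.6%.
Via Everline → Caldera: 70% × 92% × 20% = 12.88%.
Total: 1.6% + 12.88% = 14.48%.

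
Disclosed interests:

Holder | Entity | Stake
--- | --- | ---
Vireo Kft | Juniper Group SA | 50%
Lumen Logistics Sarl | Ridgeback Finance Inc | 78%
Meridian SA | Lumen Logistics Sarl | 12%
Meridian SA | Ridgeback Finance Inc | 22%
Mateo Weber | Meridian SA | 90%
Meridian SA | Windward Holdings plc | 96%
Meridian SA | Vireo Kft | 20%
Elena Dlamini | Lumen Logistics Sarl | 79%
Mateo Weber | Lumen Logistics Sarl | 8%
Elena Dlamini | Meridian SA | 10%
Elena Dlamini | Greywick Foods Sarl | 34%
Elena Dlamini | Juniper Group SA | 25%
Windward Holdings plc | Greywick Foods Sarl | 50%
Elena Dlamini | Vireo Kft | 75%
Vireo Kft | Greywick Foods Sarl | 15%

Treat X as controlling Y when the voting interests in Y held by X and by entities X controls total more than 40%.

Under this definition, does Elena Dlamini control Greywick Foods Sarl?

Yes

Elena holds 75% of Vireo, so Elena controls Vireo.
Elena and Vireo together hold 34% + 15% = 49% of Greywick, so Elena controls Greywick.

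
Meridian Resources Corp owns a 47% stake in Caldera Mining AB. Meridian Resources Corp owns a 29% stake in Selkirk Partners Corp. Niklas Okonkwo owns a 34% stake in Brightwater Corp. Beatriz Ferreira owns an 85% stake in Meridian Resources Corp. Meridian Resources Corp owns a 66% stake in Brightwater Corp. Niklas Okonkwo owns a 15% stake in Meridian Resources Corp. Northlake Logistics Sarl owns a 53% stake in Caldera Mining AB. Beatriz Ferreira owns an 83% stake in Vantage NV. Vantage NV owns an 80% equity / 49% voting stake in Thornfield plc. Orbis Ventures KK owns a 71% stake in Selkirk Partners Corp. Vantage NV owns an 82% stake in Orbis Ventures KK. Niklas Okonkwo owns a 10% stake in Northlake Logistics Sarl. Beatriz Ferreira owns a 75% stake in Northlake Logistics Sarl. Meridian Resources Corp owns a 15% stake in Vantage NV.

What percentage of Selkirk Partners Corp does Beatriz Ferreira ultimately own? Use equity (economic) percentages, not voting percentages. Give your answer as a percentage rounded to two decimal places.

Beatriz reaches Selkirk along 3 paths.
Via Meridian: 85% × 29% = 24.65%.
Via Vantage → Orbis: 83% × 82% × 71% = 48.3226%.
Via Meridian → Vantage → Orbis: 85% × 15% × 82% × 71% = 7.42305%.
Total: 24.65% + 48.3226% + 7.42305% = 80.39565%.
Rounded: 80.40%.

80.40%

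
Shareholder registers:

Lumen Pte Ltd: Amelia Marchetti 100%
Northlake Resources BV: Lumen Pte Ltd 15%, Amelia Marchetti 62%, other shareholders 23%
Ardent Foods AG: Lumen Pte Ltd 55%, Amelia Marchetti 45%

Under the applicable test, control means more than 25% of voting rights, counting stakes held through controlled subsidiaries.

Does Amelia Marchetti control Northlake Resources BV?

Amelia holds 100% of Lumen, so Amelia controls Lumen.
Lumen and Amelia together hold 15% + 62% = 77% of Northlake, so Amelia controls Northlake.

Yes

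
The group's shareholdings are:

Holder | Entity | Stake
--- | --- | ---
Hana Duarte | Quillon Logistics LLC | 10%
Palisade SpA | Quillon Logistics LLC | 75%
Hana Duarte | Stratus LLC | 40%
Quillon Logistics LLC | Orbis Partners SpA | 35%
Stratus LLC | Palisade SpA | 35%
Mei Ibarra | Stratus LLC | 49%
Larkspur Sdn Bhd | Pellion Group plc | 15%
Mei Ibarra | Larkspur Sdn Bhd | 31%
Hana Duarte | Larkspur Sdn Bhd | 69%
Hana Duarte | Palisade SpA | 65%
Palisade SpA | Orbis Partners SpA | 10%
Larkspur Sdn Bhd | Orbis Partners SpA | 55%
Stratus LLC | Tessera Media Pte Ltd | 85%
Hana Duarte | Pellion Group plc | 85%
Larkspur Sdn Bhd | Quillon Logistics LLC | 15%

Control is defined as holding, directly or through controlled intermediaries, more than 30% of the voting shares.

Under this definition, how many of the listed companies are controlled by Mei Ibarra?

6

Mei holds 31% of Larkspur, so Mei controls Larkspur.
Mei holds 49% of Stratus, so Mei controls Stratus.
Stratus holds 35% of Palisade, so Mei controls Palisade.
Stratus holds 85% of Tessera, so Mei controls Tessera.
Palisade and Larkspur together hold 75% + 15% = 90% of Quillon, so Mei controls Quillon.
Quillon and Palisade and Larkspur together hold 35% + 10% + 55% = 100% of Orbis, so Mei controls Orbis.
No other company's threshold is met.
Mei controls 6 companies.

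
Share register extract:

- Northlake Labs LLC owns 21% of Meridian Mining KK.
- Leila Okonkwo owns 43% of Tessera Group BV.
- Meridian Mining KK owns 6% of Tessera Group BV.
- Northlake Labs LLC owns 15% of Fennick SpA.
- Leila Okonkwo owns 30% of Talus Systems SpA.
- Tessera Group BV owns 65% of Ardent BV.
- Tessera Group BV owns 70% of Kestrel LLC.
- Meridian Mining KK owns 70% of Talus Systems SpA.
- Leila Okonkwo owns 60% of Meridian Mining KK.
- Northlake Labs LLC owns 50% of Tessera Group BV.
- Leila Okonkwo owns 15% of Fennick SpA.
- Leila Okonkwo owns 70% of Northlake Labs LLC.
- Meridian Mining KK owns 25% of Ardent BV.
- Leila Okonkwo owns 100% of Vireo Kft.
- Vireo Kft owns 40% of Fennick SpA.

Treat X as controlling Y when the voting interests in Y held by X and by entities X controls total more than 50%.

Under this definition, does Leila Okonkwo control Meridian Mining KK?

Leila holds 70% of Northlake, so Leila controls Northlake.
Northlake and Leila together hold 21% + 60% = 81% of Meridian, so Leila controls Meridian.

Yes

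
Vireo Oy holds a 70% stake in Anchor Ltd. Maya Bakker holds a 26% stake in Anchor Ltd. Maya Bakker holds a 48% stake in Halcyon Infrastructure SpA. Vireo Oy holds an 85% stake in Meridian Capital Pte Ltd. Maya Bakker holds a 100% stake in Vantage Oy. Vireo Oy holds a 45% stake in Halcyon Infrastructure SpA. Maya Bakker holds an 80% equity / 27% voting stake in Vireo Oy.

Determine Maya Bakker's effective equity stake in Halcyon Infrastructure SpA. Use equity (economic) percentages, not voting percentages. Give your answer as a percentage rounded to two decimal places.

Maya reaches Halcyon along 2 paths.
Via Vireo: 80% × 45% = 36%.
Direct stake: 48% = 48%.
Total: 36% + 48% = 84%.
Rounded: 84.00%.

84.00%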